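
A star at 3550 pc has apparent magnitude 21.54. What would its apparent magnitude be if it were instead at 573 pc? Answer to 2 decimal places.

m ≈ 17.58

Flux ∝ 1/d², so Δm = 5 log₁₀(d₂/d₁) = 5 log₁₀(573/3550) = -3.960
m₂ = m₁ + Δm = 21.54 + (-3.960) = 17.580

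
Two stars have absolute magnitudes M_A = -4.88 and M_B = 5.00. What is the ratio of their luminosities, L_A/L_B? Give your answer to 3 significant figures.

L_A/L_B ≈ 8950

ΔM = M_A − M_B = -9.88
L_A/L_B = 10^(−0.4 ΔM) = 10^3.952 = 8954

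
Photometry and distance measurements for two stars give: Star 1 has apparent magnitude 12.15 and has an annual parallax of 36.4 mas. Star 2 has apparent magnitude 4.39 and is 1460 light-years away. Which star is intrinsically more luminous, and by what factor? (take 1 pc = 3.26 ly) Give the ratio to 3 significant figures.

Star 2 is more luminous, by a factor of 338000.

Star 1: p = 36.4 mas = 0.0364″ → d = 1/p = 27.47 pc
Star 1: M = m − 5 log₁₀ d + 5 = 12.15 − 5·1.4389 + 5 = 9.956
Star 2: d = 1460 ly / 3.26 = 447.9 pc
Star 2: M = m − 5 log₁₀ d + 5 = 4.39 − 5·2.6511 + 5 = -3.866
ΔM = M_1 − M_2 = 9.956 − (-3.866) = 13.821; smaller M is more luminous → Star 2.
L ratio = 10^(0.4 |ΔM|) = 10^5.528 = 337700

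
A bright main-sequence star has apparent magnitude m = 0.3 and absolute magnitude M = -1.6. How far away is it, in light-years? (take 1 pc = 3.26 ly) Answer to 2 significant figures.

d ≈ 78 ly

Distance modulus: m − M = 0.3 − (-1.6) = 1.900
m − M = 5 log₁₀ d − 5
log₁₀ d = (m − M)/5 + 1 = 1.3800
d = 10^1.3800 = 23.99 pc
= 78.20 ly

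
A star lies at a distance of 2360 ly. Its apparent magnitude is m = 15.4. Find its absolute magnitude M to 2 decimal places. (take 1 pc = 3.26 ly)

M ≈ 6.10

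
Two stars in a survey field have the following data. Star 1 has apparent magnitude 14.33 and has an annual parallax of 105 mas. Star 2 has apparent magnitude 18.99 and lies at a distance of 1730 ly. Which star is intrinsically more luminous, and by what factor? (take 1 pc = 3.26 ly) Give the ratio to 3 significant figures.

Star 1: p = 105 mas = 0.105″ → d = 1/p = 9.524 pc
Star 1: M = m − 5 log₁₀ d + 5 = 14.33 − 5·0.9788 + 5 = 14.436
Star 2: d = 1730 ly / 3.26 = 530.7 pc
Star 2: M = m − 5 log₁₀ d + 5 = 18.99 − 5·2.7248 + 5 = 10.366
ΔM = M_1 − M_2 = 14.436 − (10.366) = 4.070; smaller M is more luminous → Star 2.
L ratio = 10^(0.4 |ΔM|) = 10^1.628 = 42.47

Star 2 is more luminous, by a factor of 42.5.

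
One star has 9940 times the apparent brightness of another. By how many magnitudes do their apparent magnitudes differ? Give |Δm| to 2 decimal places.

|Δm| ≈ 9.99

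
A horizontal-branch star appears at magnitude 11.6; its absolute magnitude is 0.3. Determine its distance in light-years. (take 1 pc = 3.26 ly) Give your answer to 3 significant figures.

d ≈ 5930 ly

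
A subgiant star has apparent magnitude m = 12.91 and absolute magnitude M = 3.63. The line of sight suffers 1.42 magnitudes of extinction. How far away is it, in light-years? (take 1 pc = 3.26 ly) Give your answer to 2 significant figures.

m − M = 5 log₁₀(d/10 pc) + A  ⇒  12.91 − (3.63) − 1.42 = 5 log₁₀(d/10)
7.860 = 5 log₁₀(d/10)
log₁₀ d = (m − M − A)/5 + 1 = 2.5720
d = 10^2.5720 = 373.3 pc
= 1217 ly

d ≈ 1200 ly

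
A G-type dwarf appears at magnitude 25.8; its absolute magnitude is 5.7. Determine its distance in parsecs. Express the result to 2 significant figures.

μ = m − M = 20.100
m − M = 5 log₁₀ d − 5
log₁₀ d = (m − M)/5 + 1 = 5.0200
d = 10^5.0200 = 104700 pc

d ≈ 100000 pc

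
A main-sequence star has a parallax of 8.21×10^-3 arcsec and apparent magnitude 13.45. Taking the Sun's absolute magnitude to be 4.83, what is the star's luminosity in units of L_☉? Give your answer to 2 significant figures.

L/L_☉ ≈ 0.053

d = 1/p = 1/8.21×10^-3″ = 121.8 pc
M = m − 5 log₁₀ d + 5 = 13.45 − 5·2.0857 + 5 = 8.022
M − M_☉ = 8.022 − 4.83 = 3.192
L/L_☉ = 10^(−0.4 × 3.192) = 0.05288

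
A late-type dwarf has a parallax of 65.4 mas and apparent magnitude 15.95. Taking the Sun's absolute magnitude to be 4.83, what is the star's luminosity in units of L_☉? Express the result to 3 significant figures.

d = 1/p = 1000/65.4 mas = 15.29 pc
M = m − 5 log₁₀ d + 5 = 15.95 − 5·1.1844 + 5 = 15.028
M − M_☉ = 15.028 − 4.83 = 10.198
L/L_☉ = 10^(−0.4 × 10.198) = 8.334×10^-5

L/L_☉ ≈ 8.33×10^-5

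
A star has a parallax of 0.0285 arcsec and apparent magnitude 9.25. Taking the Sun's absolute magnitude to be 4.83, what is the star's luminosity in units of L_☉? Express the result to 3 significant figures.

L/L_☉ ≈ 0.210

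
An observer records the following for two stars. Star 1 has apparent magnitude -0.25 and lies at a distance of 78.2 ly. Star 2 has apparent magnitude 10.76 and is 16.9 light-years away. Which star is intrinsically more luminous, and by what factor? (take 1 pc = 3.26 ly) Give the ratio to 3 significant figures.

Star 1: d = 78.2 ly / 3.26 = 23.99 pc
Star 1: M = m − 5 log₁₀ d + 5 = -0.25 − 5·1.3800 + 5 = -2.150
Star 2: d = 16.9 ly / 3.26 = 5.184 pc
Star 2: M = m − 5 log₁₀ d + 5 = 10.76 − 5·0.7147 + 5 = 12.187
ΔM = M_1 − M_2 = -2.150 − (12.187) = -14.337; smaller M is more luminous → Star 1.
L ratio = 10^(0.4 |ΔM|) = 10^5.735 = 542800

Star 1 is more luminous, by a factor of 543000.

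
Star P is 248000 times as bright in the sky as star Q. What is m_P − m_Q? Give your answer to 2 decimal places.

m_P − m_Q ≈ -13.49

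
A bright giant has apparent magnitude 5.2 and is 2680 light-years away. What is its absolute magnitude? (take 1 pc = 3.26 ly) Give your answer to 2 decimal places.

M ≈ -4.37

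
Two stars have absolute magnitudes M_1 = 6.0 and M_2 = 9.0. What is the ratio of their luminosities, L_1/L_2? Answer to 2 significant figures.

ΔM = M_1 − M_2 = -3.0
L_1/L_2 = 10^(−0.4 ΔM) = 10^1.200 = 15.85

L_1/L_2 ≈ 16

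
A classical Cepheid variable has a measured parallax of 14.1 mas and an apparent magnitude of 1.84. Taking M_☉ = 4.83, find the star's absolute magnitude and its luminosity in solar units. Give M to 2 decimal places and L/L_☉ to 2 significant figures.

d = 1/p = 1000/14.1 mas = 70.92 pc
M = m − 5 log₁₀ d + 5 = 1.84 − 5·1.8508 + 5 = -2.414
M − M_☉ = -2.414 − 4.83 = -7.244
L/L_☉ = 10^(−0.4 × -7.244) = 789.9

M ≈ -2.41; L/L_☉ ≈ 790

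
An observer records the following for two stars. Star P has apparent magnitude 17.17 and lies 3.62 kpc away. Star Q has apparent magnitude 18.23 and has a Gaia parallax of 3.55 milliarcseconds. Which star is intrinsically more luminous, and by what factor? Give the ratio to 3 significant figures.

Star P is more luminous, by a factor of 438.

Star P: d = 3.62 kpc = 3620 pc
Star P: M = m − 5 log₁₀ d + 5 = 17.17 − 5·3.5587 + 5 = 4.376
Star Q: p = 3.55 mas = 3.55×10^-3″ → d = 1/p = 281.7 pc
Star Q: M = m − 5 log₁₀ d + 5 = 18.23 − 5·2.4498 + 5 = 10.981
ΔM = M_P − M_Q = 4.376 − (10.981) = -6.605; smaller M is more luminous → Star P.
L ratio = 10^(0.4 |ΔM|) = 10^2.642 = 438.4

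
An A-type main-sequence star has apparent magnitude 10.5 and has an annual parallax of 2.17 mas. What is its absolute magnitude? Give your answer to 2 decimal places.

M ≈ 2.18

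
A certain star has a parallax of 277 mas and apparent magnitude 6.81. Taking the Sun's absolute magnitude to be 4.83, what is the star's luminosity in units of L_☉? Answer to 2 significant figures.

d = 1/p = 1000/277 mas = 3.610 pc
M = m − 5 log₁₀ d + 5 = 6.81 − 5·0.5575 + 5 = 9.022
M − M_☉ = 9.022 − 4.83 = 4.192
L/L_☉ = 10^(−0.4 × 4.192) = 0.02104

L/L_☉ ≈ 0.021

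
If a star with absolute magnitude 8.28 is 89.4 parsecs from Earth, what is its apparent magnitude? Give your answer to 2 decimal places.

m = M + 5 log₁₀ d − 5 = 8.28 + 5·1.9513 − 5 = 13.037

m ≈ 13.04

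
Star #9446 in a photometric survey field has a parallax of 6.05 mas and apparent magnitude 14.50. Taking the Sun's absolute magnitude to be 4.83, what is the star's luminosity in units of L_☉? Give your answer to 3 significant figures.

L/L_☉ ≈ 0.0370

d = 1/p = 1000/6.05 mas = 165.3 pc
M = m − 5 log₁₀ d + 5 = 14.50 − 5·2.2182 + 5 = 8.409
M − M_☉ = 8.409 − 4.83 = 3.579
L/L_☉ = 10^(−0.4 × 3.579) = 0.03702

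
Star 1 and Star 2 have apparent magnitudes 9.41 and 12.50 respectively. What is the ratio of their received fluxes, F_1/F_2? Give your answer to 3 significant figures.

Δm = 9.41 − (12.50) = -3.09
Flux ratio = 10^(−0.4 Δm) = 10^(−0.4 × -3.09) = 10^1.236 = 17.22

F_1/F_2 ≈ 17.2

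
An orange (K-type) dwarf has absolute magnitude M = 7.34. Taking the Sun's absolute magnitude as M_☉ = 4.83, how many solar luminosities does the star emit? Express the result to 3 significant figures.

L/L_☉ ≈ 0.0991

M − M_☉ = 7.34 − 4.83 = 2.510
L/L_☉ = 10^(−0.4 (M − M_☉)) = 10^-1.004 = 0.09908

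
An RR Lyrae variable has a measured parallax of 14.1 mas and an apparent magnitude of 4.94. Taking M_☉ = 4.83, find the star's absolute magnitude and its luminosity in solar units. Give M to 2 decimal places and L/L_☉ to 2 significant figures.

d = 1/p = 1000/14.1 mas = 70.92 pc
M = m − 5 log₁₀ d + 5 = 4.94 − 5·1.8508 + 5 = 0.686
M − M_☉ = 0.686 − 4.83 = -4.144
L/L_☉ = 10^(−0.4 × -4.144) = 45.45

M ≈ 0.69; L/L_☉ ≈ 45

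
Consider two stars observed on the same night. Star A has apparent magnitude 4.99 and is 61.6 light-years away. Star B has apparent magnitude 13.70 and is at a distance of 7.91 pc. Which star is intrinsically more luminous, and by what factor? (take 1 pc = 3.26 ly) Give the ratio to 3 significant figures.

Star A is more luminous, by a factor of 17400.

Star A: d = 61.6 ly / 3.26 = 18.90 pc
Star A: M = m − 5 log₁₀ d + 5 = 4.99 − 5·1.2764 + 5 = 3.608
Star B: M = m − 5 log₁₀ d + 5 = 13.70 − 5·0.8982 + 5 = 14.209
ΔM = M_A − M_B = 3.608 − (14.209) = -10.601; smaller M is more luminous → Star A.
L ratio = 10^(0.4 |ΔM|) = 10^4.240 = 17390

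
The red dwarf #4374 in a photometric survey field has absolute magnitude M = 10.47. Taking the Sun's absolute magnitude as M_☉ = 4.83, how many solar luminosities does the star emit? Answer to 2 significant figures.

M − M_☉ = 10.47 − 4.83 = 5.640
L/L_☉ = 10^(−0.4 (M − M_☉)) = 10^-2.256 = 5.546×10^-3

L/L_☉ ≈ 5.5×10^-3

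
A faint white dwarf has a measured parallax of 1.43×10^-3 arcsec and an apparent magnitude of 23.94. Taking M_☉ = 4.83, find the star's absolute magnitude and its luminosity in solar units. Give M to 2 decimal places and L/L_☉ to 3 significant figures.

M ≈ 14.72; L/L_☉ ≈ 1.11×10^-4

d = 1/p = 1/1.43×10^-3″ = 699.3 pc
M = m − 5 log₁₀ d + 5 = 23.94 − 5·2.8447 + 5 = 14.717
M − M_☉ = 14.717 − 4.83 = 9.887
L/L_☉ = 10^(−0.4 × 9.887) = 1.110×10^-4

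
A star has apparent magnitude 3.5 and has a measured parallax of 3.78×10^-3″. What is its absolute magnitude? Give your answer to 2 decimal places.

M ≈ -3.61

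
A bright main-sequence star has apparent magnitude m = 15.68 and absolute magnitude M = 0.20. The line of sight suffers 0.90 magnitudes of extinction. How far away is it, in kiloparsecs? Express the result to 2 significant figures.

d ≈ 8.2 kpc

m − M = 5 log₁₀(d/10 pc) + A  ⇒  15.68 − (0.20) − 0.90 = 5 log₁₀(d/10)
14.580 = 5 log₁₀(d/10)
log₁₀ d = (m − M − A)/5 + 1 = 3.9160
d = 10^3.9160 = 8241 pc
= 8.241 kpc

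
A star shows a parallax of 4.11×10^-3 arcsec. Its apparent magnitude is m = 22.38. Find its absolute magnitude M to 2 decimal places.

M ≈ 15.45

d = 1/p = 1/4.11×10^-3″ = 243.3 pc
5 log₁₀(d/10 pc) = 5 log₁₀(243.3) − 5 = 6.931
M = m − 5 log₁₀(d/10) = 22.38 − 6.931 = 15.449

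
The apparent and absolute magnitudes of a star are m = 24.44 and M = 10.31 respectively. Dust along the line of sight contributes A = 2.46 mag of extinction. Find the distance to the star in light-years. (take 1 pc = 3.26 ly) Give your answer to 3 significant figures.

d ≈ 7030 ly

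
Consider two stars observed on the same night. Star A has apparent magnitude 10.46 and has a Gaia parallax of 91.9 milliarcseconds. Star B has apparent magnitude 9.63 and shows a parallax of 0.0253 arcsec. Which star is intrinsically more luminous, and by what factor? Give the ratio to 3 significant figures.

Star B is more luminous, by a factor of 28.3.

Star A: p = 91.9 mas = 0.0919″ → d = 1/p = 10.88 pc
Star A: M = m − 5 log₁₀ d + 5 = 10.46 − 5·1.0367 + 5 = 10.277
Star B: d = 1/p = 1/0.0253″ = 39.53 pc
Star B: M = m − 5 log₁₀ d + 5 = 9.63 − 5·1.5969 + 5 = 6.646
ΔM = M_A − M_B = 10.277 − (6.646) = 3.631; smaller M is more luminous → Star B.
L ratio = 10^(0.4 |ΔM|) = 10^1.452 = 28.34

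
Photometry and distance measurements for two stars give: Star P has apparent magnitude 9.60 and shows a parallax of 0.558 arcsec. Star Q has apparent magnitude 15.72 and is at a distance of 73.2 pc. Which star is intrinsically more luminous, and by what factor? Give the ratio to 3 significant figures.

Star Q is more luminous, by a factor of 5.95.

Star P: d = 1/p = 1/0.558″ = 1.792 pc
Star P: M = m − 5 log₁₀ d + 5 = 9.60 − 5·0.2534 + 5 = 13.333
Star Q: M = m − 5 log₁₀ d + 5 = 15.72 − 5·1.8645 + 5 = 11.397
ΔM = M_P − M_Q = 13.333 − (11.397) = 1.936; smaller M is more luminous → Star Q.
L ratio = 10^(0.4 |ΔM|) = 10^0.774 = 5.947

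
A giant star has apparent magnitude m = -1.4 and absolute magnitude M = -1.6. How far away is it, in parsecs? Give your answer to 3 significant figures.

d ≈ 11.0 pc

Distance modulus: m − M = -1.4 − (-1.6) = 0.200
m − M = 5 log₁₀ d − 5
log₁₀ d = (m − M)/5 + 1 = 1.0400
d = 10^1.0400 = 10.96 pc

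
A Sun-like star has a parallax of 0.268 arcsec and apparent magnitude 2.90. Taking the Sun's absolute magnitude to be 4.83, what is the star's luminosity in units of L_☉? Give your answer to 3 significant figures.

L/L_☉ ≈ 0.824

d = 1/p = 1/0.268″ = 3.731 pc
M = m − 5 log₁₀ d + 5 = 2.90 − 5·0.5719 + 5 = 5.041
M − M_☉ = 5.041 − 4.83 = 0.211
L/L_☉ = 10^(−0.4 × 0.211) = 0.8236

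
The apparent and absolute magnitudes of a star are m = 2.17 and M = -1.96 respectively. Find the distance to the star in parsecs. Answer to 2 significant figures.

d ≈ 67 pc

Distance modulus: m − M = 2.17 − (-1.96) = 4.130
m − M = 5 log₁₀ d − 5
log₁₀ d = (m − M)/5 + 1 = 1.8260
d = 10^1.8260 = 66.99 pc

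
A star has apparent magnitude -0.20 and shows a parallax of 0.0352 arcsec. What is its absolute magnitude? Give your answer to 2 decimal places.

d = 1/p = 1/0.0352″ = 28.41 pc
5 log₁₀(d/10 pc) = 5 log₁₀(28.41) − 5 = 2.267
M = m − 5 log₁₀(d/10) = -0.20 − 2.267 = -2.467

M ≈ -2.47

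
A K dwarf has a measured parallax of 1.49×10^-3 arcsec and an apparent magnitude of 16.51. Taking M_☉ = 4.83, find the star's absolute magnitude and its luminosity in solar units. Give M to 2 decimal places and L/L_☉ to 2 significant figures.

d = 1/p = 1/1.49×10^-3″ = 671.1 pc
M = m − 5 log₁₀ d + 5 = 16.51 − 5·2.8268 + 5 = 7.376
M − M_☉ = 7.376 − 4.83 = 2.546
L/L_☉ = 10^(−0.4 × 2.546) = 0.09586

M ≈ 7.38; L/L_☉ ≈ 0.096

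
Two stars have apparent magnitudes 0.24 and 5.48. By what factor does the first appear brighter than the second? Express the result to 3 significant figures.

125

Δm = 0.24 − (5.48) = -5.24
Flux ratio = 10^(−0.4 Δm) = 10^(−0.4 × -5.24) = 10^2.096 = 124.7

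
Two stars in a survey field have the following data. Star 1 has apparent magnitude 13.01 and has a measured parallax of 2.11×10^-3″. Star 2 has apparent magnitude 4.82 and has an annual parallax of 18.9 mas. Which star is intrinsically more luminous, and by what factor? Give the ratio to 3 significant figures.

Star 2 is more luminous, by a factor of 23.5.

Star 1: d = 1/p = 1/2.11×10^-3″ = 473.9 pc
Star 1: M = m − 5 log₁₀ d + 5 = 13.01 − 5·2.6757 + 5 = 4.631
Star 2: p = 18.9 mas = 0.0189″ → d = 1/p = 52.91 pc
Star 2: M = m − 5 log₁₀ d + 5 = 4.82 − 5·1.7235 + 5 = 1.202
ΔM = M_1 − M_2 = 4.631 − (1.202) = 3.429; smaller M is more luminous → Star 2.
L ratio = 10^(0.4 |ΔM|) = 10^1.372 = 23.53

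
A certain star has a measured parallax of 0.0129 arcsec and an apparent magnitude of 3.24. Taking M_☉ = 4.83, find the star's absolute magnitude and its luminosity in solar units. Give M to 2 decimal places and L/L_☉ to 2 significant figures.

M ≈ -1.21; L/L_☉ ≈ 260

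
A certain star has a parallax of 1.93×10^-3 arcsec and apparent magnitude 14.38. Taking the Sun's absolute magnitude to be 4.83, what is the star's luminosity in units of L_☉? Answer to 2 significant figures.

L/L_☉ ≈ 0.41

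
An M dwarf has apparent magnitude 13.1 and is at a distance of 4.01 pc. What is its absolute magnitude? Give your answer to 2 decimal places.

M ≈ 15.08

5 log₁₀(d/10 pc) = 5 log₁₀(4.010) − 5 = -1.984
M = m − 5 log₁₀(d/10) = 13.1 + 1.984 = 15.084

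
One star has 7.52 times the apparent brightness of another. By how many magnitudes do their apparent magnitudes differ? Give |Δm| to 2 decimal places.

Pogson: Δm = −2.5 log₁₀(ratio) = −2.5 log₁₀(7.52) = −2.5 × 0.8762 = -2.191

|Δm| ≈ 2.19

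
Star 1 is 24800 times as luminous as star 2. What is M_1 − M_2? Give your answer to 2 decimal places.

Pogson: ΔM = −2.5 log₁₀(ratio) = −2.5 log₁₀(24800) = −2.5 × 4.3945 = -10.986
Star 1 is brighter, so it has the smaller magnitude: the difference is negative.

M_1 − M_2 ≈ -10.99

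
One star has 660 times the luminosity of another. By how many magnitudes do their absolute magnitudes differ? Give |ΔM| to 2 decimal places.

|ΔM| ≈ 7.05

Pogson: ΔM = −2.5 log₁₀(ratio) = −2.5 log₁₀(660) = −2.5 × 2.8195 = -7.049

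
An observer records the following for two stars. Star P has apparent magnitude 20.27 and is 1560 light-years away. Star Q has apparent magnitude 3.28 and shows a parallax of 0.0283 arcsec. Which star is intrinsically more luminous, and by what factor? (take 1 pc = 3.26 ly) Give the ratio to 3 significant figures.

Star Q is more luminous, by a factor of 34100.

Star P: d = 1560 ly / 3.26 = 478.5 pc
Star P: M = m − 5 log₁₀ d + 5 = 20.27 − 5·2.6799 + 5 = 11.870
Star Q: d = 1/p = 1/0.0283″ = 35.34 pc
Star Q: M = m − 5 log₁₀ d + 5 = 3.28 − 5·1.5482 + 5 = 0.539
ΔM = M_P − M_Q = 11.870 − (0.539) = 11.332; smaller M is more luminous → Star Q.
L ratio = 10^(0.4 |ΔM|) = 10^4.533 = 34090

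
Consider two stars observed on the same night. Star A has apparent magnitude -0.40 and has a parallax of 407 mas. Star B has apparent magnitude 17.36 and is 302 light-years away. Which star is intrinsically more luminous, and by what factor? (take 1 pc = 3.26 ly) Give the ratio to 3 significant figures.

Star A is more luminous, by a factor of 8940.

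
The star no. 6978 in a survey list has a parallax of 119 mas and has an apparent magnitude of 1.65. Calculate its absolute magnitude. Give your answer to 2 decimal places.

p = 119 mas = 0.119″ → d = 1/p = 8.403 pc
5 log₁₀(d/10 pc) = 5 log₁₀(8.403) − 5 = -0.378
M = m − 5 log₁₀(d/10) = 1.65 + 0.378 = 2.028

M ≈ 2.03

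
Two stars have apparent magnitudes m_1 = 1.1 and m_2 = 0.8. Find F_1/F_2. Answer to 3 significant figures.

Δm = 1.1 − (0.8) = 0.3
Flux ratio = 10^(−0.4 Δm) = 10^(−0.4 × 0.3) = 10^-0.120 = 0.7586

F_1/F_2 ≈ 0.759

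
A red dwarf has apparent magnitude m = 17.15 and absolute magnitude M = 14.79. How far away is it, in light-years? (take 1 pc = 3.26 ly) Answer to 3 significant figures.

Distance modulus: m − M = 17.15 − (14.79) = 2.360
m − M = 5 log₁₀ d − 5
log₁₀ d = (m − M)/5 + 1 = 1.4720
d = 10^1.4720 = 29.65 pc
= 96.65 ly

d ≈ 96.7 ly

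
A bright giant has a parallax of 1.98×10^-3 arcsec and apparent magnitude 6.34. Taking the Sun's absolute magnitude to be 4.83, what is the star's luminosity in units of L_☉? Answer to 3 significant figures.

L/L_☉ ≈ 635

d = 1/p = 1/1.98×10^-3″ = 505.1 pc
M = m − 5 log₁₀ d + 5 = 6.34 − 5·2.7033 + 5 = -2.177
M − M_☉ = -2.177 − 4.83 = -7.007
L/L_☉ = 10^(−0.4 × -7.007) = 634.8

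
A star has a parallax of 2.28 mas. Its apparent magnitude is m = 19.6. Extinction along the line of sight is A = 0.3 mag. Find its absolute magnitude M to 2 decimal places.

p = 2.28 mas = 2.28×10^-3″ → d = 1/p = 438.6 pc
5 log₁₀(d/10 pc) = 5 log₁₀(438.6) − 5 = 8.210
M = m − 5 log₁₀(d/10) − A = 19.6 − 8.210 − 0.3 = 11.090

M ≈ 11.09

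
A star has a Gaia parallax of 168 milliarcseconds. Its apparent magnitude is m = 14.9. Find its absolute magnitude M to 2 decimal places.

p = 168 mas = 0.168″ → d = 1/p = 5.952 pc
5 log₁₀(d/10 pc) = 5 log₁₀(5.952) − 5 = -1.127
M = m − 5 log₁₀(d/10) = 14.9 + 1.127 = 16.027

M ≈ 16.03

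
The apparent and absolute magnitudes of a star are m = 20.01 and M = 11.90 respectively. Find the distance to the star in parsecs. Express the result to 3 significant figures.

d ≈ 419 pc

μ = m − M = 8.110
m − M = 5 log₁₀ d − 5
log₁₀ d = (m − M)/5 + 1 = 2.6220
d = 10^2.6220 = 418.8 pc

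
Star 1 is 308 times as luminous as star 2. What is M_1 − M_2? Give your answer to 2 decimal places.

M_1 − M_2 ≈ -6.22

Pogson: ΔM = −2.5 log₁₀(ratio) = −2.5 log₁₀(308) = −2.5 × 2.4886 = -6.221
Star 1 is brighter, so it has the smaller magnitude: the difference is negative.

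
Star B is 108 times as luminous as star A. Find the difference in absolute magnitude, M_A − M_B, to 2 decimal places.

Pogson: ΔM = −2.5 log₁₀(ratio) = −2.5 log₁₀(108) = −2.5 × 2.0334 = -5.084
Star B is brighter so has the smaller magnitude: M_A − M_B is positive.

M_A − M_B ≈ 5.08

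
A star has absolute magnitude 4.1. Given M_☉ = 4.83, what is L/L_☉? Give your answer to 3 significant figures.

M − M_☉ = 4.1 − 4.83 = -0.730
L/L_☉ = 10^(−0.4 (M − M_☉)) = 10^0.292 = 1.959

L/L_☉ ≈ 1.96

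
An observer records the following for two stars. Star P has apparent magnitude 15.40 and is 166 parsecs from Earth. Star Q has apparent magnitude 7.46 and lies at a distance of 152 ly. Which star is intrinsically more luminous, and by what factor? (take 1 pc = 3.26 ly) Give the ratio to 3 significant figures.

Star Q is more luminous, by a factor of 118.

Star P: M = m − 5 log₁₀ d + 5 = 15.40 − 5·2.2201 + 5 = 9.299
Star Q: d = 152 ly / 3.26 = 46.63 pc
Star Q: M = m − 5 log₁₀ d + 5 = 7.46 − 5·1.6686 + 5 = 4.117
ΔM = M_P − M_Q = 9.299 − (4.117) = 5.183; smaller M is more luminous → Star Q.
L ratio = 10^(0.4 |ΔM|) = 10^2.073 = 118.3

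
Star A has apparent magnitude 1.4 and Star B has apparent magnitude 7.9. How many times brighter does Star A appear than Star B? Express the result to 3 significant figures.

398

Δm = 1.4 − (7.9) = -6.5
Flux ratio = 10^(−0.4 Δm) = 10^(−0.4 × -6.5) = 10^2.600 = 398.1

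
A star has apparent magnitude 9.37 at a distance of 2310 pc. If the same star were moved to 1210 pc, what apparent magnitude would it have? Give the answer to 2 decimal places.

Flux ∝ 1/d², so Δm = 5 log₁₀(d₂/d₁) = 5 log₁₀(1210/2310) = -1.404
m₂ = m₁ + Δm = 9.37 + (-1.404) = 7.966

m ≈ 7.97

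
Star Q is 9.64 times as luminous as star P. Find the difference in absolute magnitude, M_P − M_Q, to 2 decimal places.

Pogson: ΔM = −2.5 log₁₀(ratio) = −2.5 log₁₀(9.64) = −2.5 × 0.9841 = -2.460
Star Q is brighter so has the smaller magnitude: M_P − M_Q is positive.

M_P − M_Q ≈ 2.46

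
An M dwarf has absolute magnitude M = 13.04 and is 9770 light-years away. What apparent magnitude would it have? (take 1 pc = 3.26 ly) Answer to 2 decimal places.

d = 9770 ly / 3.26 = 2997 pc
m = M + 5 log₁₀ d − 5 = 13.04 + 5·3.4767 − 5 = 25.423

m ≈ 25.42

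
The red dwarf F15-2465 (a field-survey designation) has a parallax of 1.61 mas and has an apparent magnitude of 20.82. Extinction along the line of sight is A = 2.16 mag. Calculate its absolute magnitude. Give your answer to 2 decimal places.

M ≈ 9.69

p = 1.61 mas = 1.61×10^-3″ → d = 1/p = 621.1 pc
5 log₁₀(d/10 pc) = 5 log₁₀(621.1) − 5 = 8.966
M = m − 5 log₁₀(d/10) − A = 20.82 − 8.966 − 2.16 = 9.694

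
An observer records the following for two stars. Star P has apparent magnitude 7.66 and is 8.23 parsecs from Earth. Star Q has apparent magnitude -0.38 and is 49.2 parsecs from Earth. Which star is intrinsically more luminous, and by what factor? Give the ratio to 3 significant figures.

Star P: M = m − 5 log₁₀ d + 5 = 7.66 − 5·0.9154 + 5 = 8.083
Star Q: M = m − 5 log₁₀ d + 5 = -0.38 − 5·1.6920 + 5 = -3.840
ΔM = M_P − M_Q = 8.083 − (-3.840) = 11.923; smaller M is more luminous → Star Q.
L ratio = 10^(0.4 |ΔM|) = 10^4.769 = 58770

Star Q is more luminous, by a factor of 58800.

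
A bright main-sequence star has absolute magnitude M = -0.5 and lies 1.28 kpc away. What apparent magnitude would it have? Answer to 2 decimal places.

m ≈ 10.04

d = 1.28 kpc = 1280 pc
m = M + 5 log₁₀ d − 5 = -0.5 + 5·3.1072 − 5 = 10.036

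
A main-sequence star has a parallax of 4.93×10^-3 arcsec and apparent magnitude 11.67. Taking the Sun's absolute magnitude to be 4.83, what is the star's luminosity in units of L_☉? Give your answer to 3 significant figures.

L/L_☉ ≈ 0.756

d = 1/p = 1/4.93×10^-3″ = 202.8 pc
M = m − 5 log₁₀ d + 5 = 11.67 − 5·2.3072 + 5 = 5.134
M − M_☉ = 5.134 − 4.83 = 0.304
L/L_☉ = 10^(−0.4 × 0.304) = 0.7556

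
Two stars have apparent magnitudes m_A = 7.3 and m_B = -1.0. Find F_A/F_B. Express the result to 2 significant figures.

F_A/F_B ≈ 4.8×10^-4

Magnitude difference = 8.3
Flux ratio = 10^(−0.4 Δm) = 10^(−0.4 × 8.3) = 10^-3.320 = 4.786×10^-4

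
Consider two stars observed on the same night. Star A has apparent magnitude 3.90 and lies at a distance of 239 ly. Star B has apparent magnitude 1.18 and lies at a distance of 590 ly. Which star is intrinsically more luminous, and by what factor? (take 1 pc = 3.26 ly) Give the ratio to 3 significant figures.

Star B is more luminous, by a factor of 74.6.

Star A: d = 239 ly / 3.26 = 73.31 pc
Star A: M = m − 5 log₁₀ d + 5 = 3.90 − 5·1.8652 + 5 = -0.426
Star B: d = 590 ly / 3.26 = 181.0 pc
Star B: M = m − 5 log₁₀ d + 5 = 1.18 − 5·2.2576 + 5 = -5.108
ΔM = M_A − M_B = -0.426 − (-5.108) = 4.682; smaller M is more luminous → Star B.
L ratio = 10^(0.4 |ΔM|) = 10^1.873 = 74.63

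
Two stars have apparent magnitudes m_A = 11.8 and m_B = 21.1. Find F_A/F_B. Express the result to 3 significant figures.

F_A/F_B ≈ 5250

Magnitude difference = -9.3
Flux ratio = 10^(−0.4 Δm) = 10^(−0.4 × -9.3) = 10^3.720 = 5248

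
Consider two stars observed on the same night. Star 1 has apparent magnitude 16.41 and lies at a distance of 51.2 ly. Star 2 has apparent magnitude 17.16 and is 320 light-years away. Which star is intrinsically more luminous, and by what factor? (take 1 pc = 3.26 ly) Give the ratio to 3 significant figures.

Star 1: d = 51.2 ly / 3.26 = 15.71 pc
Star 1: M = m − 5 log₁₀ d + 5 = 16.41 − 5·1.1961 + 5 = 15.430
Star 2: d = 320 ly / 3.26 = 98.16 pc
Star 2: M = m − 5 log₁₀ d + 5 = 17.16 − 5·1.9919 + 5 = 12.200
ΔM = M_1 − M_2 = 15.430 − (12.200) = 3.229; smaller M is more luminous → Star 2.
L ratio = 10^(0.4 |ΔM|) = 10^1.292 = 19.58

Star 2 is more luminous, by a factor of 19.6.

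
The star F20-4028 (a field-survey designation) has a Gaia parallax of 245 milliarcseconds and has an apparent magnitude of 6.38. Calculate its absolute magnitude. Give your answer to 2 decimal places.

p = 245 mas = 0.245″ → d = 1/p = 4.082 pc
5 log₁₀(d/10 pc) = 5 log₁₀(4.082) − 5 = -1.946
M = m − 5 log₁₀(d/10) = 6.38 + 1.946 = 8.326

M ≈ 8.33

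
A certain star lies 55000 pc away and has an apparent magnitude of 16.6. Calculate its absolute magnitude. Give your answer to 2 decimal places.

5 log₁₀(d/10 pc) = 5 log₁₀(55000) − 5 = 18.702
M = m − 5 log₁₀(d/10) = 16.6 − 18.702 = -2.102

M ≈ -2.10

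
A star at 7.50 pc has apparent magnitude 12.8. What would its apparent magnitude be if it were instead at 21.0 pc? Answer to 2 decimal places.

m ≈ 15.04

Flux ∝ 1/d², so Δm = 5 log₁₀(d₂/d₁) = 5 log₁₀(21.0/7.50) = 2.236
m₂ = m₁ + Δm = 12.8 + (2.236) = 15.036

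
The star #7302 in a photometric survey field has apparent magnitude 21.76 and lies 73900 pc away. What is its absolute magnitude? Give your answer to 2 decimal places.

5 log₁₀(d/10 pc) = 5 log₁₀(73900) − 5 = 19.343
M = m − 5 log₁₀(d/10) = 21.76 − 19.343 = 2.417

M ≈ 2.42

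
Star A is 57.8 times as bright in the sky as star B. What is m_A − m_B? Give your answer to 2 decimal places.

Pogson: Δm = −2.5 log₁₀(ratio) = −2.5 log₁₀(57.8) = −2.5 × 1.7619 = -4.405
Star A is brighter, so it has the smaller magnitude: the difference is negative.

m_A − m_B ≈ -4.40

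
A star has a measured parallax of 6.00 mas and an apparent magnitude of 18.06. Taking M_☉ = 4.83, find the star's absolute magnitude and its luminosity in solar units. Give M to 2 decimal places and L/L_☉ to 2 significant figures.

M ≈ 11.95; L/L_☉ ≈ 1.4×10^-3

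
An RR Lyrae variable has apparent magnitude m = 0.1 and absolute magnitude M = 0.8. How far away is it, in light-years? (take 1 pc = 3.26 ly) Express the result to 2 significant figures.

μ = m − M = -0.700
m − M = 5 log₁₀ d − 5
log₁₀ d = (m − M)/5 + 1 = 0.8600
d = 10^0.8600 = 7.244 pc
= 23.62 ly

d ≈ 24 ly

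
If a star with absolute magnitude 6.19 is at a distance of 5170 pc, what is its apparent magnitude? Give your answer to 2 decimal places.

m ≈ 19.76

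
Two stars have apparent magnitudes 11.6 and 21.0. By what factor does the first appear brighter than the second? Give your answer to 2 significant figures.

Magnitude difference = -9.4
Flux ratio = 10^(−0.4 Δm) = 10^(−0.4 × -9.4) = 10^3.760 = 5754

5800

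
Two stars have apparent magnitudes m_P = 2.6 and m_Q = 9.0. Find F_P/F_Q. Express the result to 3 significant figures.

Δm = 2.6 − (9.0) = -6.4
Flux ratio = 10^(−0.4 Δm) = 10^(−0.4 × -6.4) = 10^2.560 = 363.1

F_P/F_Q ≈ 363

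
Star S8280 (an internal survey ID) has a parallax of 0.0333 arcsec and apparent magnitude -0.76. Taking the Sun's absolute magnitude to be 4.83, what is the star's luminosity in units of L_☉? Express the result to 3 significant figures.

L/L_☉ ≈ 1550

d = 1/p = 1/0.0333″ = 30.03 pc
M = m − 5 log₁₀ d + 5 = -0.76 − 5·1.4776 + 5 = -3.148
M − M_☉ = -3.148 − 4.83 = -7.978
L/L_☉ = 10^(−0.4 × -7.978) = 1553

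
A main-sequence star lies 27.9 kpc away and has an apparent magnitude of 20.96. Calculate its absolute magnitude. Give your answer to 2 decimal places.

M ≈ 3.73

d = 27.9 kpc = 27900 pc
5 log₁₀(d/10 pc) = 5 log₁₀(27900) − 5 = 17.228
M = m − 5 log₁₀(d/10) = 20.96 − 17.228 = 3.732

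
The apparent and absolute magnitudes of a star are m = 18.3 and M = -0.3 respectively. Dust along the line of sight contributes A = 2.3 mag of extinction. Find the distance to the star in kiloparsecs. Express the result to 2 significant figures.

m − M = 5 log₁₀(d/10 pc) + A  ⇒  18.3 − (-0.3) − 2.3 = 5 log₁₀(d/10)
16.300 = 5 log₁₀(d/10)
log₁₀ d = (m − M − A)/5 + 1 = 4.2600
d = 10^4.2600 = 18200 pc
= 18.20 kpc

d ≈ 18 kpc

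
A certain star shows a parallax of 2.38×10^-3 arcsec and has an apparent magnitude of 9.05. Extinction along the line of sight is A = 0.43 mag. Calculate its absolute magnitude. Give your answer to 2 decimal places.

M ≈ 0.50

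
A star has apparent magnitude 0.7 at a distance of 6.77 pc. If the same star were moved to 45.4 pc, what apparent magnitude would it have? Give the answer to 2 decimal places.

m ≈ 4.83

Flux ∝ 1/d², so Δm = 5 log₁₀(d₂/d₁) = 5 log₁₀(45.4/6.77) = 4.132
m₂ = m₁ + Δm = 0.7 + (4.132) = 4.832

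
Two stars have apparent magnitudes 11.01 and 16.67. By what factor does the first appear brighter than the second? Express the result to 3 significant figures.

Δm = 11.01 − (16.67) = -5.66
Flux ratio = 10^(−0.4 Δm) = 10^(−0.4 × -5.66) = 10^2.264 = 183.7

184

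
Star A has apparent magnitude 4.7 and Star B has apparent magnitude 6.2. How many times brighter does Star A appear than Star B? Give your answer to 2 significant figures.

4.0

Δm = 4.7 − (6.2) = -1.5
Flux ratio = 10^(−0.4 Δm) = 10^(−0.4 × -1.5) = 10^0.600 = 3.981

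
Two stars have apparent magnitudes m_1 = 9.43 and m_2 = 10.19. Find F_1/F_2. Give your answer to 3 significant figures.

Magnitude difference = -0.76
Flux ratio = 10^(−0.4 Δm) = 10^(−0.4 × -0.76) = 10^0.304 = 2.014

F_1/F_2 ≈ 2.01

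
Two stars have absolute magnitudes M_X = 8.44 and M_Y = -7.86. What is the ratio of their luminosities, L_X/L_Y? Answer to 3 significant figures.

L_X/L_Y ≈ 3.02×10^-7

ΔM = M_X − M_Y = 16.30
L_X/L_Y = 10^(−0.4 ΔM) = 10^-6.520 = 3.020×10^-7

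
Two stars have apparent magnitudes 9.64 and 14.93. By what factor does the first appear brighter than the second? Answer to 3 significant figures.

131

Δm = 9.64 − (14.93) = -5.29
Flux ratio = 10^(−0.4 Δm) = 10^(−0.4 × -5.29) = 10^2.116 = 130.6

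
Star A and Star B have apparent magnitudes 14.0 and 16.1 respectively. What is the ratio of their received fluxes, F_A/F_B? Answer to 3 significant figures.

F_A/F_B ≈ 6.92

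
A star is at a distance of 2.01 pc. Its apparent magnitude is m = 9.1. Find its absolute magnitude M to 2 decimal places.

M ≈ 12.58

5 log₁₀(d/10 pc) = 5 log₁₀(2.010) − 5 = -3.484
M = m − 5 log₁₀(d/10) = 9.1 + 3.484 = 12.584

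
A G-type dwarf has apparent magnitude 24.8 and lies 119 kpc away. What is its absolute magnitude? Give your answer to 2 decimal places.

M ≈ 4.42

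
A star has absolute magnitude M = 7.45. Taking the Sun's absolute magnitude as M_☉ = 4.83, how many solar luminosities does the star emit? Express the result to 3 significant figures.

L/L_☉ ≈ 0.0895

M − M_☉ = 7.45 − 4.83 = 2.620
L/L_☉ = 10^(−0.4 (M − M_☉)) = 10^-1.048 = 0.08954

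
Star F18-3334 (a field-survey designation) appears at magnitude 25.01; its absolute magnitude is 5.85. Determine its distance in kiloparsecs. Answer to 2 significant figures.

Distance modulus: m − M = 25.01 − (5.85) = 19.160
m − M = 5 log₁₀ d − 5
log₁₀ d = (m − M)/5 + 1 = 4.8320
d = 10^4.8320 = 67920 pc
= 67.92 kpc

d ≈ 68 kpc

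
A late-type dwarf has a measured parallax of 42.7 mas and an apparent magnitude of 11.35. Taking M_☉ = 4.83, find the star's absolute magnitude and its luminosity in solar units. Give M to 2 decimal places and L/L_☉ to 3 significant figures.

d = 1/p = 1000/42.7 mas = 23.42 pc
M = m − 5 log₁₀ d + 5 = 11.35 − 5·1.3696 + 5 = 9.502
M − M_☉ = 9.502 − 4.83 = 4.672
L/L_☉ = 10^(−0.4 × 4.672) = 0.01353

M ≈ 9.50; L/L_☉ ≈ 0.0135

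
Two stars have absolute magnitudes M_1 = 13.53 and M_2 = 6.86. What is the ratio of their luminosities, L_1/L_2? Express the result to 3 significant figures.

L_1/L_2 ≈ 2.15×10^-3

ΔM = M_1 − M_2 = 6.67
L_1/L_2 = 10^(−0.4 ΔM) = 10^-2.668 = 2.148×10^-3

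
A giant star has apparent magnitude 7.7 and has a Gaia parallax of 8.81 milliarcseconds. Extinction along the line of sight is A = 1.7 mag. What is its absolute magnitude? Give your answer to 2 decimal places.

M ≈ 0.72

p = 8.81 mas = 8.81×10^-3″ → d = 1/p = 113.5 pc
5 log₁₀(d/10 pc) = 5 log₁₀(113.5) − 5 = 5.275
M = m − 5 log₁₀(d/10) − A = 7.7 − 5.275 − 1.7 = 0.725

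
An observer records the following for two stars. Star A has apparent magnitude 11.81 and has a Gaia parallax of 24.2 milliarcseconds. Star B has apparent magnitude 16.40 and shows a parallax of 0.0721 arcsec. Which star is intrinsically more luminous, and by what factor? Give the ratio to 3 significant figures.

Star A: p = 24.2 mas = 0.0242″ → d = 1/p = 41.32 pc
Star A: M = m − 5 log₁₀ d + 5 = 11.81 − 5·1.6162 + 5 = 8.729
Star B: d = 1/p = 1/0.0721″ = 13.87 pc
Star B: M = m − 5 log₁₀ d + 5 = 16.40 − 5·1.1421 + 5 = 15.690
ΔM = M_A − M_B = 8.729 − (15.690) = -6.961; smaller M is more luminous → Star A.
L ratio = 10^(0.4 |ΔM|) = 10^2.784 = 608.5

Star A is more luminous, by a factor of 608.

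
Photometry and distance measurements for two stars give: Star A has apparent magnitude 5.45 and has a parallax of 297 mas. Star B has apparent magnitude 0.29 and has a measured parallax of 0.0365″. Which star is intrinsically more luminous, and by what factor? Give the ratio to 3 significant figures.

Star A: p = 297 mas = 0.297″ → d = 1/p = 3.367 pc
Star A: M = m − 5 log₁₀ d + 5 = 5.45 − 5·0.5272 + 5 = 7.814
Star B: d = 1/p = 1/0.0365″ = 27.40 pc
Star B: M = m − 5 log₁₀ d + 5 = 0.29 − 5·1.4377 + 5 = -1.899
ΔM = M_A − M_B = 7.814 − (-1.899) = 9.712; smaller M is more luminous → Star B.
L ratio = 10^(0.4 |ΔM|) = 10^3.885 = 7672

Star B is more luminous, by a factor of 7670.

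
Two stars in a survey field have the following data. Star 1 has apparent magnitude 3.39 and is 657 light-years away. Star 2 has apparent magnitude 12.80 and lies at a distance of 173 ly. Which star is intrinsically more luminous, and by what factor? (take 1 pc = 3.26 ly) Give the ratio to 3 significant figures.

Star 1: d = 657 ly / 3.26 = 201.5 pc
Star 1: M = m − 5 log₁₀ d + 5 = 3.39 − 5·2.3043 + 5 = -3.132
Star 2: d = 173 ly / 3.26 = 53.07 pc
Star 2: M = m − 5 log₁₀ d + 5 = 12.80 − 5·1.7248 + 5 = 9.176
ΔM = M_1 − M_2 = -3.132 − (9.176) = -12.308; smaller M is more luminous → Star 1.
L ratio = 10^(0.4 |ΔM|) = 10^4.923 = 83760

Star 1 is more luminous, by a factor of 83800.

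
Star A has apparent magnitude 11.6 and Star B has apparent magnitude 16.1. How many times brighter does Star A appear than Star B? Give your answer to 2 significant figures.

63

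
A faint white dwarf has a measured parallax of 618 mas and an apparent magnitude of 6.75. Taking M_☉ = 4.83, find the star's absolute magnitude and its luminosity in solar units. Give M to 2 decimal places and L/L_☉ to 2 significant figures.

M ≈ 10.70; L/L_☉ ≈ 4.5×10^-3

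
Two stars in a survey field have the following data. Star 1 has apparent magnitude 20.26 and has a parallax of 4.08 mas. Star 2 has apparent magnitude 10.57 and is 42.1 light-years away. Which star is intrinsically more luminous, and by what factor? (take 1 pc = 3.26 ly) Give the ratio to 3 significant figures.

Star 1: p = 4.08 mas = 4.08×10^-3″ → d = 1/p = 245.1 pc
Star 1: M = m − 5 log₁₀ d + 5 = 20.26 − 5·2.3893 + 5 = 13.313
Star 2: d = 42.1 ly / 3.26 = 12.91 pc
Star 2: M = m − 5 log₁₀ d + 5 = 10.57 − 5·1.1111 + 5 = 10.015
ΔM = M_1 − M_2 = 13.313 − (10.015) = 3.299; smaller M is more luminous → Star 2.
L ratio = 10^(0.4 |ΔM|) = 10^1.319 = 20.87

Star 2 is more luminous, by a factor of 20.9.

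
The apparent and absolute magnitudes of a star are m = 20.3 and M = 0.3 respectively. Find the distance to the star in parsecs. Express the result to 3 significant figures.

μ = m − M = 20.000
m − M = 5 log₁₀ d − 5
log₁₀ d = (m − M)/5 + 1 = 5.0000
d = 10^5.0000 = 100000 pc

d ≈ 100000 pc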